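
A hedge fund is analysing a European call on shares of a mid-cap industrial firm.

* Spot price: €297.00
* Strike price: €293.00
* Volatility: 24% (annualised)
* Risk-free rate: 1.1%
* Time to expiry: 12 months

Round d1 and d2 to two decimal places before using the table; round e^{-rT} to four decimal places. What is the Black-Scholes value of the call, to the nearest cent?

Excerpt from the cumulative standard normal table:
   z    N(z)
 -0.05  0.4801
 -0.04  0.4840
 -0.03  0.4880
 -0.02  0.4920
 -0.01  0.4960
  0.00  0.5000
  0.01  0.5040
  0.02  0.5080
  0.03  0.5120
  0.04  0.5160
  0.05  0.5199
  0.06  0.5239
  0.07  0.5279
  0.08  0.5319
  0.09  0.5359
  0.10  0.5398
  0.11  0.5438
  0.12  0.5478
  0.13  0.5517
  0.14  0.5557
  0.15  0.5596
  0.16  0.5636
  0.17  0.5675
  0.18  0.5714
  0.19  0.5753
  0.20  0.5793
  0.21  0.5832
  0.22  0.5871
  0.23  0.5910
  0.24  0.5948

€31.78

σ√T = 0.24·√1 = 0.2400
d₁ = [ln(297/293) + (0.011 + 0.24²/2)·1] / 0.2400 = [0.0136 + 0.0398] / 0.2400 = 0.2223 ⇒ 0.22
d₂ = d₁ − σ√T = 0.2223 − 0.2400 = -0.0177 ⇒ -0.02
e^(−rT) = e^(−0.011·1) = 0.9891
C = 297·N(0.22) − 293·0.9891·N(-0.02) = 297·0.5871 − 293·0.9891·0.4920 = 174.3687 − 142.5847 = 31.7840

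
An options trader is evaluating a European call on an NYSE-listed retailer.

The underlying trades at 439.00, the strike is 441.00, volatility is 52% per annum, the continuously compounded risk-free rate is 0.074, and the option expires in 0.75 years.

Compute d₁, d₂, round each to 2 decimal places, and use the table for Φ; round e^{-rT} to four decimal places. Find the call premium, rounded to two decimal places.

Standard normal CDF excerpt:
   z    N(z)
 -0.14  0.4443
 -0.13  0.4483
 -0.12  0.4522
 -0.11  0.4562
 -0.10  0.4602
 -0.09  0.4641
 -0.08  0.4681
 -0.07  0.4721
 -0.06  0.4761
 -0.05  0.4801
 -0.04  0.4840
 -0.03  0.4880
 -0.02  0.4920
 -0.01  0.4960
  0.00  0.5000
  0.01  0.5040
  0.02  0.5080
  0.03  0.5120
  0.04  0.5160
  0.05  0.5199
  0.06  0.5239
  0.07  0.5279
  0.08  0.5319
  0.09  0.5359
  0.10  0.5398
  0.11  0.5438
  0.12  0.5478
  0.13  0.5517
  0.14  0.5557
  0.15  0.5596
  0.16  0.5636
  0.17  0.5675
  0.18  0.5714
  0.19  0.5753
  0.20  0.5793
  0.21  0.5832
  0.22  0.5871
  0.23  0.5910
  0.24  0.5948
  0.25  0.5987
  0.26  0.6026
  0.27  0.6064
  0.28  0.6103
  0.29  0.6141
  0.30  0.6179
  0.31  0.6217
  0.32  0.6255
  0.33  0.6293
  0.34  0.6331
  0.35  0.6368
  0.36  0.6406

T = 0.75;  σ√T = 0.4503
d₁ = [ln(439/441) + (0.074 + 0.52²/2)·0.75] / 0.4503 = [-0.0045 + 0.1569] / 0.4503 = 0.3383 → 0.34
d₂ = d₁ − σ√T = 0.3383 − 0.4503 = -0.1120 → -0.11
e^(−rT) = e^(−0.074·0.75) = 0.9460
N(d₁) = N(0.34) = 0.6331;  N(d₂) = N(-0.11) = 0.4562
C = 439·0.6331 − 441·0.9460·0.4562 = 277.9309 − 190.3203 = 87.6106

87.61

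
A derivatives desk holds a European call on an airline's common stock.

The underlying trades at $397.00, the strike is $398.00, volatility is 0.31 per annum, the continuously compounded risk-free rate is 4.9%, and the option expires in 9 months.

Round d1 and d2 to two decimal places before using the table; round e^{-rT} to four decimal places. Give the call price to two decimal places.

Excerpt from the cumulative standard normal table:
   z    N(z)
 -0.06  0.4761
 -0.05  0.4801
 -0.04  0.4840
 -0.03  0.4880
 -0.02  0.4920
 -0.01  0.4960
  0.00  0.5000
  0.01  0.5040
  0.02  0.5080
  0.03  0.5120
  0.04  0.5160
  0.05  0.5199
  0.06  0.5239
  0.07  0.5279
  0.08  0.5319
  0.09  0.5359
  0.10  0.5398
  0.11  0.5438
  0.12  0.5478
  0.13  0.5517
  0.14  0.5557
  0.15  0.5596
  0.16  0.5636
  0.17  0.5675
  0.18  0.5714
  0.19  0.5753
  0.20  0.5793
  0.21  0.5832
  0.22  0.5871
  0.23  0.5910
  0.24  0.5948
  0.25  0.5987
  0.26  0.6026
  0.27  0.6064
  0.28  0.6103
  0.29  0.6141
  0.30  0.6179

$48.95

σ√T = 0.31·√0.75 = 0.2685
d₁ = [ln(397/398) + (0.049 + 0.31²/2)·0.75] / 0.2685 = [-0.0025 + 0.0728] / 0.2685 = 0.2618 which rounds to 0.26
d₂ = d₁ − σ√T = 0.2618 − 0.2685 = -0.0067 which rounds to -0.01
exp(−rT) = exp(−0.049·0.75) = 0.9639
N(d₁) = N(0.26) = 0.6026;  N(d₂) = N(-0.01) = 0.4960
C = 397·0.6026 − 398·0.9639·0.4960 = 239.2322 − 190.2816 = 48.9506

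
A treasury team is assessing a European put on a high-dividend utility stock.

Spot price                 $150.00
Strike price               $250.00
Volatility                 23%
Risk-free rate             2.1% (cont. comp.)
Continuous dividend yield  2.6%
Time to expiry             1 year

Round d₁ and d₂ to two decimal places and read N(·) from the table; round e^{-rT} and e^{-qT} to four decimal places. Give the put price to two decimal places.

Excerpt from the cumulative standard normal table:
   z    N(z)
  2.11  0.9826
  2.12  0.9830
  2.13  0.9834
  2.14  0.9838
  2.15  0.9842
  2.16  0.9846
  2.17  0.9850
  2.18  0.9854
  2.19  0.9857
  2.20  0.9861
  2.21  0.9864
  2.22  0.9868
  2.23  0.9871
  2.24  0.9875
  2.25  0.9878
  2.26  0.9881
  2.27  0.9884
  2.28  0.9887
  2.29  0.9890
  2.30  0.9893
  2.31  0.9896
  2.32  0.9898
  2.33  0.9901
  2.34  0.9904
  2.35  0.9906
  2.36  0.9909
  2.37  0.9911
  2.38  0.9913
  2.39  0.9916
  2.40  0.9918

σ√T = 0.23 × 1.0000 = 0.2300
d₁ = [ln(150/250) + (0.021 − 0.026 + 0.23²/2)·1] / 0.2300 = [-0.5108 + 0.0215] / 0.2300 = -2.1277 → -2.13
d₂ = d₁ − σ√T = -2.1277 − 0.2300 = -2.3577 → -2.36
e^(−qT) = e^(−0.026·1) = 0.9743;  e^(−rT) = e^(−0.021·1) = 0.9792
N(−d₂) = N(2.36) = 0.9909;  N(−d₁) = N(2.13) = 0.9834
P = 250·0.9792·0.9909 − 150·0.9743·0.9834 = 242.5723 − 143.7190 = 98.8533

$98.85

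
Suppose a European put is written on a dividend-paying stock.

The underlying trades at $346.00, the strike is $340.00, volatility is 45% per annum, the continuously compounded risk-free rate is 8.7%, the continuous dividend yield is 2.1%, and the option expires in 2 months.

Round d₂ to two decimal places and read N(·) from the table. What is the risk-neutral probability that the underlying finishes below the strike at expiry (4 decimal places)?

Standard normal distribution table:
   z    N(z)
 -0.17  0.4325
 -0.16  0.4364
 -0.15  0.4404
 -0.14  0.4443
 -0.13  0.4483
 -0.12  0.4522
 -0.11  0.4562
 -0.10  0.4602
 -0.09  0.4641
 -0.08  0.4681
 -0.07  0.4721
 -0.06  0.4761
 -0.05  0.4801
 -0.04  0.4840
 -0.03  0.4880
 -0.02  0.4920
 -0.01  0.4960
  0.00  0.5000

σ√T = 0.45 × 0.4082 = 0.1837
d₁ = [ln(346/340) + (0.087 − 0.021 + ½·0.45²)·0.1667] / (σ√T) = (0.0175 + 0.0279) / 0.1837 = 0.2470 ⇒ 0.25
d₂ = 0.2470 − 0.1837 = 0.0632 ⇒ 0.06
Pr(exercise) under Q = N(−d₂) = N(-0.06) = 0.4761

0.4761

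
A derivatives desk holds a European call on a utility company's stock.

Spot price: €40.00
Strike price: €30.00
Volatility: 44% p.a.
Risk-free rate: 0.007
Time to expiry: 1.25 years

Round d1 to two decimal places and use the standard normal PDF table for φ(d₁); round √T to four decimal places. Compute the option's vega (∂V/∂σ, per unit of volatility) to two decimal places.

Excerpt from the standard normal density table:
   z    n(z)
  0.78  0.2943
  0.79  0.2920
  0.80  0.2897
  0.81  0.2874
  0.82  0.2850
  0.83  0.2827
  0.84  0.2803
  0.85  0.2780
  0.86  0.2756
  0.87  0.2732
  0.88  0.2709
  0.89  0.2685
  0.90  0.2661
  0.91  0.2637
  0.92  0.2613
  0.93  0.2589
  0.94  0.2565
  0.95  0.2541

T = 1.25;  σ√T = 0.4919
d₁ = [ln(40/30) + (0.007 + ½·0.44²)·1.25] / (σ√T) = (0.2877 + 0.1298) / 0.4919 = 0.8486 ≈ 0.85
√T = √1.25 = 1.1180
φ(d₁) = φ(0.85) = 0.2780
vega = S·φ(d₁)·√T = 40·0.2780·1.1180 = 12.4322

12.43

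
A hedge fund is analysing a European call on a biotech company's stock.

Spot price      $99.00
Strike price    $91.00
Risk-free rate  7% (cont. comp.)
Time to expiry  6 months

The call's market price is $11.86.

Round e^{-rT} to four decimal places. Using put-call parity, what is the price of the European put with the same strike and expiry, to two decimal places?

$0.73

exp(−rT) = exp(−0.07·0.5) = 0.9656
Put-call parity: C − P = S − K·e^(−rT) = 99 − 91·0.9656 = 99 − 87.8696 = 11.1304
P = C − (C − P) = 11.86 − (11.1304) = 0.7296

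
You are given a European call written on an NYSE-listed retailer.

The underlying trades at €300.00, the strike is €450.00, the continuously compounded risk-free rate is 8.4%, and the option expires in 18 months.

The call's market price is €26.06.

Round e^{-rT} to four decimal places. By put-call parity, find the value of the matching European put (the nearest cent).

exp(−rT) = exp(−0.084·1.5) = 0.8816
Put-call parity: C − P = S − K·e^(−rT) = 300 − 450·0.8816 = 300 − 396.7200 = -96.7200
P = C − (C − P) = 26.06 − (-96.7200) = 122.7800

€122.78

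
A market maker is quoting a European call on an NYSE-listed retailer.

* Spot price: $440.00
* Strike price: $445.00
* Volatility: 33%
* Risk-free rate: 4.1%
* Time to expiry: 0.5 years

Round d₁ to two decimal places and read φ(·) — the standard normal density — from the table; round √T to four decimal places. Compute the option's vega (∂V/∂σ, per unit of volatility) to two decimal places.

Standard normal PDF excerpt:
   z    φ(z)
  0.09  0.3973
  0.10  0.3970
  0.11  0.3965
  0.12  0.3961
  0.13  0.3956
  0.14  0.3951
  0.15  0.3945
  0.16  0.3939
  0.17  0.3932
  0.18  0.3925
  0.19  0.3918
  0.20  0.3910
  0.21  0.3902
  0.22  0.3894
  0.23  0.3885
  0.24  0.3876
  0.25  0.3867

122.55

σ√T = 0.33·√0.5 = 0.2333
d₁ = [ln(440/445) + (0.041 + ½·0.33²)·0.5] / (σ√T) = (-0.0113 + 0.0477) / 0.2333 = 0.1561 which rounds to 0.16
√T = √0.5 = 0.7071
φ(d₁) = φ(0.16) = 0.3939
vega = S·φ(d₁)·√T = 440·0.3939·0.7071 = 122.5517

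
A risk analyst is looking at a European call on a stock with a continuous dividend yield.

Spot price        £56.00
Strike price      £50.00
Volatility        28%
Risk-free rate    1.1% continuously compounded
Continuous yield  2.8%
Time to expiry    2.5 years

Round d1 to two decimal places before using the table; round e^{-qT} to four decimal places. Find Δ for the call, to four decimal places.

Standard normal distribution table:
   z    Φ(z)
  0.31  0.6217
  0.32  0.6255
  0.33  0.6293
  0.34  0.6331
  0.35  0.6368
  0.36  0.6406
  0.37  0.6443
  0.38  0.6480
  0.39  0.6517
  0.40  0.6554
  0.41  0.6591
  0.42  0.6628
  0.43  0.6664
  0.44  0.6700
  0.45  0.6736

T = 2.5;  σ√T = 0.4427
d₁ = [ln(56/50) + (0.011 − 0.028 + 0.28²/2)·2.5] / 0.4427 = [0.1133 + 0.0555] / 0.4427 = 0.3813 ⇒ 0.38
N(d₁) = N(0.38) = 0.6480
Δ_call = exp(−qT)·N(d₁) = 0.9324·0.6480 = 0.6042

0.6042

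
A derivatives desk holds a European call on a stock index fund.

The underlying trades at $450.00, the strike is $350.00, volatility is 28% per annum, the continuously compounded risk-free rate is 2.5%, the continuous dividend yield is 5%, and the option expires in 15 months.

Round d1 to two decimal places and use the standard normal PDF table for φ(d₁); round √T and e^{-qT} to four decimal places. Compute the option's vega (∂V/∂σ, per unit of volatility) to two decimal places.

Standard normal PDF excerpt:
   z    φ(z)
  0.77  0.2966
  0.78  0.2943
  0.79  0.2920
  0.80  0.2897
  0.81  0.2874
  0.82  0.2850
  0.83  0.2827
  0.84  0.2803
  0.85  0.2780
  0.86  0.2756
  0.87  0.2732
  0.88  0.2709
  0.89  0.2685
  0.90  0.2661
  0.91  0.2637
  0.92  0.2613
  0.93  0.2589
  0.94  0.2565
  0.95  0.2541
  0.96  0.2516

T = 1.25;  σ√T = 0.3130
d₁ = [ln(450/350) + (0.025 − 0.05 + 0.28²/2)·1.25] / 0.3130 = [0.2513 + 0.0178] / 0.3130 = 0.8595 ≈ 0.86
√T = √1.25 = 1.1180
φ(d₁) = φ(0.86) = 0.2756
e^(−qT) = e^(−0.05·1.25) = 0.9394
vega = S·e^(−qT)·φ(d₁)·√T = 450·0.9394·0.2756·1.1180 = 130.2519

130.25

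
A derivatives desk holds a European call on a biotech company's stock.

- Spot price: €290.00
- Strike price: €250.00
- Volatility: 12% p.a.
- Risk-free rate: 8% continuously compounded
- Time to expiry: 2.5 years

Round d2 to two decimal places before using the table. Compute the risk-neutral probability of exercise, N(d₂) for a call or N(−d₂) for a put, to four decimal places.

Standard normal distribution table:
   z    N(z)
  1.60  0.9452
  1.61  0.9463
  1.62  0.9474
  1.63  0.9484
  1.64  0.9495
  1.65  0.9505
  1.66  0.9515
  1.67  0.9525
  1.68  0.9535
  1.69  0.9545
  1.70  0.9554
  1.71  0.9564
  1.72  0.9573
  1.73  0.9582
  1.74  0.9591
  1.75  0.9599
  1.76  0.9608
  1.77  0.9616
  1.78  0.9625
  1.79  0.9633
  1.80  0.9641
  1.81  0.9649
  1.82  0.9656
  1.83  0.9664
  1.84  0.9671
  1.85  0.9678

σ√T = 0.12 × 1.5811 = 0.1897
d₁ = [ln(290/250) + (0.08 + 0.12²/2)·2.5] / 0.1897 = [0.1484 + 0.2180] / 0.1897 = 1.9312 which rounds to 1.93
d₂ = d₁ − σ√T = 1.9312 − 0.1897 = 1.7415 which rounds to 1.74
Risk-neutral Pr[S_T > K] = N(d₂) = N(1.74) = 0.9591

0.9591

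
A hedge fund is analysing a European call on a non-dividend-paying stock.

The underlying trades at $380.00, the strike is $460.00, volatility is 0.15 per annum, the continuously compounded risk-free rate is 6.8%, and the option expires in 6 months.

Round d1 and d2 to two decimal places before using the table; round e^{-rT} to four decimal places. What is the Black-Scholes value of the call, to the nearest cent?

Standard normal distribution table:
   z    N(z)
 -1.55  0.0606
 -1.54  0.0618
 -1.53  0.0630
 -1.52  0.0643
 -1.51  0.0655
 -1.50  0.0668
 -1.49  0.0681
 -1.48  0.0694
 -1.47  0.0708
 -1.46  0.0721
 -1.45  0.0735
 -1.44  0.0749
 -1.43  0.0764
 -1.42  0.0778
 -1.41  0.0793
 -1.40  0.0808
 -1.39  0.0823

T = 0.5;  σ√T = 0.1061
ln(S/K) + (r + σ²/2)T = ln(380/460) + (0.068 + 0.15²/2)·0.5 = -0.1911 + 0.0396 = -0.1514
d₁ = -0.1514 / 0.1061 = -1.4277 → -1.43
d₂ = d₁ − σ√T = -1.4277 − 0.1061 = -1.5338 → -1.53
e^(−rT) = e^(−0.068·0.5) = 0.9666
C = 380·N(-1.43) − 460·0.9666·N(-1.53) = 380·0.0764 − 460·0.9666·0.0630 = 29.0320 − 28.0121 = 1.0199

$1.02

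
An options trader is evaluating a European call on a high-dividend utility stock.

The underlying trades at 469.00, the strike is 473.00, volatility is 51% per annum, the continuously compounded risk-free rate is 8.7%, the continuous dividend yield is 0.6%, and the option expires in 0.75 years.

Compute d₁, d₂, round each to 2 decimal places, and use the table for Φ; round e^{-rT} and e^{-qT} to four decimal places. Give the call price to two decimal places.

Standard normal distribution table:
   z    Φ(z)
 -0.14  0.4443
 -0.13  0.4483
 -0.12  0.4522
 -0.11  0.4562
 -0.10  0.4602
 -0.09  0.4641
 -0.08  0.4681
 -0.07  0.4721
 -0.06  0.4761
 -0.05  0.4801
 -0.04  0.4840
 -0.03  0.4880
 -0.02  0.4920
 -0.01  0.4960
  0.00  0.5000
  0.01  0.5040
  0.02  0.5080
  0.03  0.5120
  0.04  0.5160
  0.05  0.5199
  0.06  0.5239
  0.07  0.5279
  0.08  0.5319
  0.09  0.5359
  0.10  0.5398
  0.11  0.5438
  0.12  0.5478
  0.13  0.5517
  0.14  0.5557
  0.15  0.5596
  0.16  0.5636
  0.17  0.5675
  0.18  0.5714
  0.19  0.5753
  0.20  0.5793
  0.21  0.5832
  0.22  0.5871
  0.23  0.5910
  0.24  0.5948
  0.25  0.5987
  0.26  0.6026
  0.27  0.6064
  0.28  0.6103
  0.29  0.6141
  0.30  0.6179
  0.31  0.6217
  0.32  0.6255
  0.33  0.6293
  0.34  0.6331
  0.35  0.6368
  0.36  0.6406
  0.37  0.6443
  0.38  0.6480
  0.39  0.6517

91.67

σ√T = 0.51 × 0.8660 = 0.4417
d₁ = [ln(469/473) + (0.087 − 0.006 + 0.51²/2)·0.75] / 0.4417 = [-0.0085 + 0.1583] / 0.4417 = 0.3392 which rounds to 0.34
d₂ = d₁ − σ√T = 0.3392 − 0.4417 = -0.1025 which rounds to -0.10
exp(−qT) = exp(−0.006·0.75) = 0.9955;  exp(−rT) = exp(−0.087·0.75) = 0.9368
C = 469·0.9955·N(0.34) − 473·0.9368·N(-0.10) = 469·0.9955·0.6331 − 473·0.9368·0.4602 = 295.5877 − 203.9176 = 91.6702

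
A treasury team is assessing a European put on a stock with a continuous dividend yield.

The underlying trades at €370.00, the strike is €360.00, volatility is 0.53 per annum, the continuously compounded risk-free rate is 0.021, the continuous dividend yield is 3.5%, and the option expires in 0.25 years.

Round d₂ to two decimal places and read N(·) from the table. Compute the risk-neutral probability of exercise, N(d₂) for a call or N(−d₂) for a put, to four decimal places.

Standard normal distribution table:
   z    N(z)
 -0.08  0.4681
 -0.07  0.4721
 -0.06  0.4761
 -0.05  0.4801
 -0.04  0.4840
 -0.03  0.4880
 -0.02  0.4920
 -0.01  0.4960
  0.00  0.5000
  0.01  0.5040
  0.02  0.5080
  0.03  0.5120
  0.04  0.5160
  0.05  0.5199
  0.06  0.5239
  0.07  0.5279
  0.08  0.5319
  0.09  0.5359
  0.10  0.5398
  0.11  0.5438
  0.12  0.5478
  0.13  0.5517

T = 0.25;  σ√T = 0.2650
ln(S/K) + (r − q + σ²/2)T = ln(370/360) + (0.021 − 0.035 + 0.53²/2)·0.25 = 0.0274 + 0.0316 = 0.0590
d₁ = 0.0590 / 0.2650 = 0.2227 which rounds to 0.22
d₂ = d₁ − σ√T = 0.2227 − 0.2650 = -0.0423 which rounds to -0.04
Pr(exercise) under Q = N(−d₂) = N(0.04) = 0.5160

0.5160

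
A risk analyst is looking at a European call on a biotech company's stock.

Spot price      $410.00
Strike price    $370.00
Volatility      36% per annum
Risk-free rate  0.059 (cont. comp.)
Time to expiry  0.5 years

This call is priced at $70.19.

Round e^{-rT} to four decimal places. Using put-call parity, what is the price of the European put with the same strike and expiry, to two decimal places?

$19.42

exp(−rT) = exp(−0.059·0.5) = 0.9709
Put-call parity: C − P = S − K·e^(−rT) = 410 − 370·0.9709 = 410 − 359.2330 = 50.7670
P = C − (C − P) = 70.19 − (50.7670) = 19.4230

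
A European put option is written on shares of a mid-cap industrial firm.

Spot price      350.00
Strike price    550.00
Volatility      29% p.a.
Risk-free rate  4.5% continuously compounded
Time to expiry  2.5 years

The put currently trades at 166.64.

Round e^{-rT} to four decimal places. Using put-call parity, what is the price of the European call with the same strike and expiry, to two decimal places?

25.16

exp(−rT) = exp(−0.045·2.5) = 0.8936
Put-call parity: C − P = S − K·e^(−rT) = 350 − 550·0.8936 = 350 − 491.4800 = -141.4800
C = P + (C − P) = 166.64 + (-141.4800) = 25.1600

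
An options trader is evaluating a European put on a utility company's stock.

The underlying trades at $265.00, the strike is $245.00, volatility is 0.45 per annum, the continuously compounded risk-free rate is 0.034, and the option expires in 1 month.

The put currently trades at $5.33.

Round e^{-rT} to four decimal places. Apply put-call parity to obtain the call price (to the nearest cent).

exp(−rT) = exp(−0.034·0.08333) = 0.9972
Put-call parity: C − P = S − K·e^(−rT) = 265 − 245·0.9972 = 265 − 244.3140 = 20.6860
C = P + (C − P) = 5.33 + (20.6860) = 26.0160

$26.02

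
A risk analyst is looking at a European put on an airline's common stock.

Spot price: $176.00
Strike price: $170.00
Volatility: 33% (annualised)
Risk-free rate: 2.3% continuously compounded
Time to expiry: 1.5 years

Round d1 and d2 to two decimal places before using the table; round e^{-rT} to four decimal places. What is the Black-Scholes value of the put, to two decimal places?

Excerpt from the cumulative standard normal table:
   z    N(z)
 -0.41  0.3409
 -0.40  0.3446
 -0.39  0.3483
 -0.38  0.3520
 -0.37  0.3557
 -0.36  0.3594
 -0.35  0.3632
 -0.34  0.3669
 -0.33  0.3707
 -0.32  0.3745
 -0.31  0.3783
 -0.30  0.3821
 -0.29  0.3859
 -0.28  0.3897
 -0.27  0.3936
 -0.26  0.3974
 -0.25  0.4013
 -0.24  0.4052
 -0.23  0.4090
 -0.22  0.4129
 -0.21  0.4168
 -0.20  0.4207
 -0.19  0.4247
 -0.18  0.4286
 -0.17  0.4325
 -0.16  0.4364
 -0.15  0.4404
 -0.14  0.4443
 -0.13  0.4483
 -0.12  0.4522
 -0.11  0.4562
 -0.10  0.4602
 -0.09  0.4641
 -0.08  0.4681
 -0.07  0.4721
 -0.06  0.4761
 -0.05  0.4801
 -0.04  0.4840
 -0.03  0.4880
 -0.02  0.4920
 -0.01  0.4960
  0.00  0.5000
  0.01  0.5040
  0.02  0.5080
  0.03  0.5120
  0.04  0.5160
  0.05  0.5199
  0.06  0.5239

T = 1.5;  σ√T = 0.4042
d₁ = [ln(176/170) + (0.023 + 0.33²/2)·1.5] / 0.4042 = [0.0347 + 0.1162] / 0.4042 = 0.3733 ⇒ 0.37
d₂ = d₁ − σ√T = 0.3733 − 0.4042 = -0.0309 ⇒ -0.03
e^(−rT) = e^(−0.023·1.5) = 0.9661
N(−d₂) = N(0.03) = 0.5120;  N(−d₁) = N(-0.37) = 0.3557
P = 170·0.9661·0.5120 − 176·0.3557 = 84.0893 − 62.6032 = 21.4861

$21.49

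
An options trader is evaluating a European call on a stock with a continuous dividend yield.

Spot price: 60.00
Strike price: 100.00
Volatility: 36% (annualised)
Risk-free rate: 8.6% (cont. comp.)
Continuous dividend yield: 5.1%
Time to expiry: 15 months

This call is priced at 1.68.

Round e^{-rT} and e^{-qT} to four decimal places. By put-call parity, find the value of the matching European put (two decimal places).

35.20

exp(−qT) = exp(−0.051·1.25) = 0.9382;  exp(−rT) = exp(−0.086·1.25) = 0.8981
Put-call parity: C − P = S·e^(−qT) − K·e^(−rT) = 60·0.9382 − 100·0.8981 = 56.2920 − 89.8100 = -33.5180
P = C − (C − P) = 1.68 − (-33.5180) = 35.1980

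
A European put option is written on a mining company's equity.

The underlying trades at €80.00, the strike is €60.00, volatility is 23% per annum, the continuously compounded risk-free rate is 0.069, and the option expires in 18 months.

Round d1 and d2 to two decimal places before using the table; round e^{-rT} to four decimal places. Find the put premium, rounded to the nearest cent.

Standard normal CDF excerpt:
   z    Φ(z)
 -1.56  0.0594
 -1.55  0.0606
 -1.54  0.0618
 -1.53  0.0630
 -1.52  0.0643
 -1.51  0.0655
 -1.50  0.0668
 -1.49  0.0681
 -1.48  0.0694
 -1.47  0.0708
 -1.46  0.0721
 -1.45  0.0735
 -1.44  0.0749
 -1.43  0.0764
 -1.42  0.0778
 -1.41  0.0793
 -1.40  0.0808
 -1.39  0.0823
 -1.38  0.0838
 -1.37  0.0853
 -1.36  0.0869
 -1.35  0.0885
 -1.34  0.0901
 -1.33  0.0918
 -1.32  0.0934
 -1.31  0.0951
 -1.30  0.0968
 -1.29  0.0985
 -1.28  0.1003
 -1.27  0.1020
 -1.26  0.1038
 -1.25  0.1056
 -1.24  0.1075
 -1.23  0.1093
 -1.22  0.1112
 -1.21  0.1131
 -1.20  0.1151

€0.67

T = 1.5;  σ√T = 0.2817
ln(S/K) + (r + σ²/2)T = ln(80/60) + (0.069 + 0.23²/2)·1.5 = 0.2877 + 0.1432 = 0.4309
d₁ = 0.4309 / 0.2817 = 1.5295 → 1.53
d₂ = d₁ − σ√T = 1.5295 − 0.2817 = 1.2478 → 1.25
e^(−rT) = e^(−0.069·1.5) = 0.9017
N(−d₂) = N(-1.25) = 0.1056;  N(−d₁) = N(-1.53) = 0.0630
P = 60·0.9017·0.1056 − 80·0.0630 = 5.7132 − 5.0400 = 0.6732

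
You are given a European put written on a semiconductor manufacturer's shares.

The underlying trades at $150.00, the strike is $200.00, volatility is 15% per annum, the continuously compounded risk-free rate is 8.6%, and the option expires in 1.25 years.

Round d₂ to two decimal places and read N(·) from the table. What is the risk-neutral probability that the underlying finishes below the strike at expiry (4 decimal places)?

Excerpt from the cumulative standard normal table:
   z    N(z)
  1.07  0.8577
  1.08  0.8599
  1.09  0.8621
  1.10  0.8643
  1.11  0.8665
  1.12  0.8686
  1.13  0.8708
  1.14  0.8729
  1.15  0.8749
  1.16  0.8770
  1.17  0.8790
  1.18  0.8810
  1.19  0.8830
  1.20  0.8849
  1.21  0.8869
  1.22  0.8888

T = 1.25;  σ√T = 0.1677
ln(S/K) + (r + σ²/2)T = ln(150/200) + (0.086 + 0.15²/2)·1.25 = -0.2877 + 0.1216 = -0.1661
d₁ = -0.1661 / 0.1677 = -0.9905 which rounds to -0.99
d₂ = d₁ − σ√T = -0.9905 − 0.1677 = -1.1583 which rounds to -1.16
Pr(exercise) under Q = N(−d₂) = N(1.16) = 0.8770

0.8770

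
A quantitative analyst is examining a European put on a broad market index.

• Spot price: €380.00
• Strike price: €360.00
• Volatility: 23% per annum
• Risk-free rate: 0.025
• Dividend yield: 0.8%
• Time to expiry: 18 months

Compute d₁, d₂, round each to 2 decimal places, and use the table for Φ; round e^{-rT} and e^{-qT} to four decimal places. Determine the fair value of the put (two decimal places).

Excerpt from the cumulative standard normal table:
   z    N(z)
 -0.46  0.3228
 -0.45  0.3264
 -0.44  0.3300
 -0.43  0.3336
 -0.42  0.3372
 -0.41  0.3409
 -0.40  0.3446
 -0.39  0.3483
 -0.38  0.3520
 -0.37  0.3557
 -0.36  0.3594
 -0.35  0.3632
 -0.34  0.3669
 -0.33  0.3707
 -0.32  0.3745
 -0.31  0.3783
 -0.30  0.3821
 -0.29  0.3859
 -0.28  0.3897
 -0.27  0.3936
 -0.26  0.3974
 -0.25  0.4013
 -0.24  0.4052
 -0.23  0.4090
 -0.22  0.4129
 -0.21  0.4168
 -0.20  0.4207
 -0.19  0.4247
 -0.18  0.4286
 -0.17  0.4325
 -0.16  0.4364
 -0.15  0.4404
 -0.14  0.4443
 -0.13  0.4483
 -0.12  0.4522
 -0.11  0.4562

€27.45

σ√T = 0.23 × 1.2247 = 0.2817
d₁ = [ln(380/360) + (0.025 − 0.008 + 0.23²/2)·1.5] / 0.2817 = [0.0541 + 0.0652] / 0.2817 = 0.4233 ⇒ 0.42
d₂ = d₁ − σ√T = 0.4233 − 0.2817 = 0.1416 ⇒ 0.14
exp(−qT) = exp(−0.008·1.5) = 0.9881;  exp(−rT) = exp(−0.025·1.5) = 0.9632
P = 360·0.9632·N(-0.14) − 380·0.9881·N(-0.42) = 360·0.9632·0.4443 − 380·0.9881·0.3372 = 154.0619 − 126.6112 = 27.4507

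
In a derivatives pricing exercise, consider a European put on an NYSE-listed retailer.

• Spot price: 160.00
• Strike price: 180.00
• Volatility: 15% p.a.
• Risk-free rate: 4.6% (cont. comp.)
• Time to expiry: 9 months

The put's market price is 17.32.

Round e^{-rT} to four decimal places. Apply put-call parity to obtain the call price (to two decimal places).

3.42

exp(−rT) = exp(−0.046·0.75) = 0.9661
Put-call parity: C − P = S − K·e^(−rT) = 160 − 180·0.9661 = 160 − 173.8980 = -13.8980
C = P + (C − P) = 17.32 + (-13.8980) = 3.4220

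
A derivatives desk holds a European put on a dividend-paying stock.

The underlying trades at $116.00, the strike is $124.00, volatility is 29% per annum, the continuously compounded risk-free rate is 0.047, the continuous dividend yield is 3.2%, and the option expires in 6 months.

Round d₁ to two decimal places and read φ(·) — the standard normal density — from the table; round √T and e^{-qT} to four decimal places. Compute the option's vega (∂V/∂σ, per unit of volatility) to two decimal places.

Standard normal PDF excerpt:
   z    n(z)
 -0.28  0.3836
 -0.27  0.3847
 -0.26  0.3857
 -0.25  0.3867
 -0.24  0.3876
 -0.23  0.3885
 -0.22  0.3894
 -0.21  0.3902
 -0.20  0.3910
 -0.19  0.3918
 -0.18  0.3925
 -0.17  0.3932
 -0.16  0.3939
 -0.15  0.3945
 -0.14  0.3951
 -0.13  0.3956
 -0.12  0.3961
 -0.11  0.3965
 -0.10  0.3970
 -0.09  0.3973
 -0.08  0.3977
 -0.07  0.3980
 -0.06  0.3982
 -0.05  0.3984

σ√T = 0.29 × 0.7071 = 0.2051
d₁ = [ln(116/124) + (0.047 − 0.032 + ½·0.29²)·0.5] / (σ√T) = (-0.0667 + 0.0285) / 0.2051 = -0.1861 → -0.19
√T = √0.5 = 0.7071
φ(d₁) = φ(-0.19) = 0.3918
exp(−qT) = exp(−0.032·0.5) = 0.9841
vega = S·exp(−qT)·φ(d₁)·√T = 116·0.9841·0.3918·0.7071 = 31.6259

31.63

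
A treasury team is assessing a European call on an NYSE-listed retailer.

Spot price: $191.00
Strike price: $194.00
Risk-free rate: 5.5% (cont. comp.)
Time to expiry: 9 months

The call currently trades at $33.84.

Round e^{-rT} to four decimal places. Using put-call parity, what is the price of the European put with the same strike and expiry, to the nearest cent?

exp(−rT) = exp(−0.055·0.75) = 0.9596
Put-call parity: C − P = S − K·e^(−rT) = 191 − 194·0.9596 = 191 − 186.1624 = 4.8376
P = C − (C − P) = 33.84 − (4.8376) = 29.0024

$29.00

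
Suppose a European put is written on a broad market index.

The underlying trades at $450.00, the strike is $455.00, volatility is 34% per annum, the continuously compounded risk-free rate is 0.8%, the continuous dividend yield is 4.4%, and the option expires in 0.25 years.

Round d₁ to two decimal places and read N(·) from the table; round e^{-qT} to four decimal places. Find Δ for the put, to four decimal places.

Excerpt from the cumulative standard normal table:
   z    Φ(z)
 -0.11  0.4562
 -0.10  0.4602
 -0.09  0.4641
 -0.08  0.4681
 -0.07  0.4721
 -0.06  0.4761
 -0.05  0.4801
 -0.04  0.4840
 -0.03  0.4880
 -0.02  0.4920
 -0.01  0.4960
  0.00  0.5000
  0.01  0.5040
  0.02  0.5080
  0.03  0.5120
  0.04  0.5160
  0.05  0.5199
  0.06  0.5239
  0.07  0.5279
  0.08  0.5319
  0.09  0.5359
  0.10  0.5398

σ√T = 0.34·√0.25 = 0.1700
ln(S/K) + (r − q + σ²/2)T = ln(450/455) + (0.008 − 0.044 + 0.34²/2)·0.25 = -0.0110 + 0.0055 = -0.0056
d₁ = -0.0056 / 0.1700 = -0.0329 which rounds to -0.03
N(d₁) = N(-0.03) = 0.4880
Δ_put = e^(−qT)·(N(d₁) − 1) = 0.9891·(0.4880 − 1) = -0.5064

-0.5064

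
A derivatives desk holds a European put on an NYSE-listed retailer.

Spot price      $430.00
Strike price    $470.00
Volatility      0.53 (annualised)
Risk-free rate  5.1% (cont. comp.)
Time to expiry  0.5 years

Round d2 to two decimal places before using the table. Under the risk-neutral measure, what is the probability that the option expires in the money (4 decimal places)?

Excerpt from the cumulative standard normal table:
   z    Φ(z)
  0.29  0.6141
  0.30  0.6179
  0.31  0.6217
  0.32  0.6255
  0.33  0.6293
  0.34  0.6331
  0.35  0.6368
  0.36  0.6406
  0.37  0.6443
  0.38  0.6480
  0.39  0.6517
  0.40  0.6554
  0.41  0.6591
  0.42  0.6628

0.6406

T = 0.5;  σ√T = 0.3748
d₁ = [ln(430/470) + (0.051 + ½·0.53²)·0.5] / (σ√T) = (-0.0889 + 0.0957) / 0.3748 = 0.0181 → 0.02
d₂ = 0.0181 − 0.3748 = -0.3567 → -0.36
Risk-neutral Pr[S_T < K] = N(−d₂) = N(0.36) = 0.6406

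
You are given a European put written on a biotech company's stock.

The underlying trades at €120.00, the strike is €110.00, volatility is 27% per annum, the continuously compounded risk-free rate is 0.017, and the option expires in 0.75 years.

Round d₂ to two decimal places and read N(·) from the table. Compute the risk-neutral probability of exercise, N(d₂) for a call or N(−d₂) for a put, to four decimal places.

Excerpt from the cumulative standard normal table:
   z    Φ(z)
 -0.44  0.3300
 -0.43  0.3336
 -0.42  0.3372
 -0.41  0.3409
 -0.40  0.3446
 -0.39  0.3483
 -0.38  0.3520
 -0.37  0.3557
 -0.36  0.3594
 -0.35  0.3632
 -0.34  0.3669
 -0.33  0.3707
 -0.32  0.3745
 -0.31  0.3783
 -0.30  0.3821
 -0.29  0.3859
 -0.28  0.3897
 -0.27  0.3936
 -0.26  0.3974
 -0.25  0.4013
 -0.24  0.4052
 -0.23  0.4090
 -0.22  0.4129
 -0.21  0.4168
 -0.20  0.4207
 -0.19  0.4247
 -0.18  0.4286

σ√T = 0.27 × 0.8660 = 0.2338
ln(S/K) + (r + σ²/2)T = ln(120/110) + (0.017 + 0.27²/2)·0.75 = 0.0870 + 0.0401 = 0.1271
d₁ = 0.1271 / 0.2338 = 0.5436 which rounds to 0.54
d₂ = d₁ − σ√T = 0.5436 − 0.2338 = 0.3097 which rounds to 0.31
Pr(exercise) under Q = N(−d₂) = N(-0.31) = 0.3783

0.3783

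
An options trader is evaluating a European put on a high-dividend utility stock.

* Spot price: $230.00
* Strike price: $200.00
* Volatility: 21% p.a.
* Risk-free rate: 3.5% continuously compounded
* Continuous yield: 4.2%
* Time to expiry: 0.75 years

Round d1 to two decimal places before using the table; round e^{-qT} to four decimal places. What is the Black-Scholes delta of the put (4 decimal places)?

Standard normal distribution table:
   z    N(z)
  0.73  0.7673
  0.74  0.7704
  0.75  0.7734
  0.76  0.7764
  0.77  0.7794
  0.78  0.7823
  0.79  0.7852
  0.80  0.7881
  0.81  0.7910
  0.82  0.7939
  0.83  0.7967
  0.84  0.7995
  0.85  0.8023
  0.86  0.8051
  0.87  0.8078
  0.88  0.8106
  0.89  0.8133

σ√T = 0.21·√0.75 = 0.1819
d₁ = [ln(230/200) + (0.035 − 0.042 + ½·0.21²)·0.75] / (σ√T) = (0.1398 + 0.0113) / 0.1819 = 0.8306 ≈ 0.83
N(d₁) = N(0.83) = 0.7967
Δ_put = exp(−qT)·(N(d₁) − 1) = 0.9690·(0.7967 − 1) = -0.1970

-0.1970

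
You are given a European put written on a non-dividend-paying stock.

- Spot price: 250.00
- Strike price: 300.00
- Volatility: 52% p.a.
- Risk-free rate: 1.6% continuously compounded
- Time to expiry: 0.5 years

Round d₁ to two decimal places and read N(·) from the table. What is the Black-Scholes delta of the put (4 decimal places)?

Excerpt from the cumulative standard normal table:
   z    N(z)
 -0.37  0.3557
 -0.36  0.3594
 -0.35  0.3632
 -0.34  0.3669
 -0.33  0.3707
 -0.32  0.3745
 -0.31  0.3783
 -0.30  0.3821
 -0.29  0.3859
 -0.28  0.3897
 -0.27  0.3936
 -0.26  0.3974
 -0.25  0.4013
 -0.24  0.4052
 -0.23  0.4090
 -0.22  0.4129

-0.6141

T = 0.5;  σ√T = 0.3677
ln(S/K) + (r + σ²/2)T = ln(250/300) + (0.016 + 0.52²/2)·0.5 = -0.1823 + 0.0756 = -0.1067
d₁ = -0.1067 / 0.3677 = -0.2902 → -0.29
N(d₁) = N(-0.29) = 0.3859
Δ_put = N(d₁) − 1 = 0.3859 − 1 = -0.6141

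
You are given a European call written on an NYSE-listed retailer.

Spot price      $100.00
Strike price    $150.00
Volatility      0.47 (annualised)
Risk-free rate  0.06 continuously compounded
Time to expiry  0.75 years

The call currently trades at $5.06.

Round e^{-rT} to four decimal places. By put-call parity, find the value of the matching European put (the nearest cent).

$48.46

exp(−rT) = exp(−0.06·0.75) = 0.9560
Put-call parity: C − P = S − K·e^(−rT) = 100 − 150·0.9560 = 100 − 143.4000 = -43.4000
P = C − (C − P) = 5.06 − (-43.4000) = 48.4600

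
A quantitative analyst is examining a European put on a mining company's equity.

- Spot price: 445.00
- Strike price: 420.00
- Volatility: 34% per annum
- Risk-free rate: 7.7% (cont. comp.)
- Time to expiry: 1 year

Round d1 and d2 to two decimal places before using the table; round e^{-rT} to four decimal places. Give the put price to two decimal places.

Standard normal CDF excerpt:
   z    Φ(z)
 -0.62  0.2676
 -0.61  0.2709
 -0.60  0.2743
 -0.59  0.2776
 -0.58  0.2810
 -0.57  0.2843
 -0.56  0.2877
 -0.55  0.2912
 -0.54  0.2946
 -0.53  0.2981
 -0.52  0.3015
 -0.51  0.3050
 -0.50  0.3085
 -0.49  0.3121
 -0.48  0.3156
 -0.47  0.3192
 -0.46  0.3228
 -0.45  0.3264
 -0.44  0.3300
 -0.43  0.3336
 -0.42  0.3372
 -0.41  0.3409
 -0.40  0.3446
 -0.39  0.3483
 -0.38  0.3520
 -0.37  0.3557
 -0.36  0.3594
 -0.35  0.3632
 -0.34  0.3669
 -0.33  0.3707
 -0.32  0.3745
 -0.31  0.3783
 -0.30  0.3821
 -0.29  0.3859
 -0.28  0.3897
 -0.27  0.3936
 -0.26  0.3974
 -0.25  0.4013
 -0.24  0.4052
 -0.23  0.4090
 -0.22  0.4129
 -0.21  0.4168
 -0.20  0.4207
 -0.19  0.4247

σ√T = 0.34·√1 = 0.3400
d₁ = [ln(445/420) + (0.077 + 0.34²/2)·1] / 0.3400 = [0.0578 + 0.1348] / 0.3400 = 0.5665 ≈ 0.57
d₂ = d₁ − σ√T = 0.5665 − 0.3400 = 0.2265 ≈ 0.23
exp(−rT) = exp(−0.077·1) = 0.9259
P = 420·0.9259·N(-0.23) − 445·N(-0.57) = 420·0.9259·0.4090 − 445·0.2843 = 159.0511 − 126.5135 = 32.5376

32.54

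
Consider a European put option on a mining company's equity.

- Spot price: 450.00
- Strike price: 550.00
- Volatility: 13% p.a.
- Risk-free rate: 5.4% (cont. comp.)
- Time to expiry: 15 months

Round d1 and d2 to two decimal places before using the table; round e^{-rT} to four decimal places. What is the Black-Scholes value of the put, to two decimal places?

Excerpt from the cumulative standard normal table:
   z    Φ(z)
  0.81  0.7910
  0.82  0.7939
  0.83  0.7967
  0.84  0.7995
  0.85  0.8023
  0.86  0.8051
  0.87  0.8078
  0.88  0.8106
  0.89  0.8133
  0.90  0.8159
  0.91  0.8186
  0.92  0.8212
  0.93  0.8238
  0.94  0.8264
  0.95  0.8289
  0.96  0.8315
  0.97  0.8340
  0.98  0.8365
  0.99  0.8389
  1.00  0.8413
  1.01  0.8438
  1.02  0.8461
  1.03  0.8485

71.49

σ√T = 0.13·√1.25 = 0.1453
ln(S/K) + (r + σ²/2)T = ln(450/550) + (0.054 + 0.13²/2)·1.25 = -0.2007 + 0.0781 = -0.1226
d₁ = -0.1226 / 0.1453 = -0.8436 → -0.84
d₂ = d₁ − σ√T = -0.8436 − 0.1453 = -0.9889 → -0.99
exp(−rT) = exp(−0.054·1.25) = 0.9347
N(−d₂) = N(0.99) = 0.8389;  N(−d₁) = N(0.84) = 0.7995
P = 550·0.9347·0.8389 − 450·0.7995 = 431.2659 − 359.7750 = 71.4909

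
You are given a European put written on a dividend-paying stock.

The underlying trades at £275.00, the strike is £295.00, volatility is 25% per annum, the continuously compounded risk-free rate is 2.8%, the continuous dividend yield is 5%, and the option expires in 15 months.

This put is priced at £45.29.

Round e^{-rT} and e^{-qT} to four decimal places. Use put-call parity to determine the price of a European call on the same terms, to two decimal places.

£18.77

exp(−qT) = exp(−0.05·1.25) = 0.9394;  exp(−rT) = exp(−0.028·1.25) = 0.9656
Put-call parity: C − P = S·e^(−qT) − K·e^(−rT) = 275·0.9394 − 295·0.9656 = 258.3350 − 284.8520 = -26.5170
C = P + (C − P) = 45.29 + (-26.5170) = 18.7730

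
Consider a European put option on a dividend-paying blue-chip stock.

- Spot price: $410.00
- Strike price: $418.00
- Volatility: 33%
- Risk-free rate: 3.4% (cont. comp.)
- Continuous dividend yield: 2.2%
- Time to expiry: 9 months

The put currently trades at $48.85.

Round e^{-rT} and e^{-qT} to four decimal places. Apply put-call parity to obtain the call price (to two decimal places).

$44.66

exp(−qT) = exp(−0.022·0.75) = 0.9836;  exp(−rT) = exp(−0.034·0.75) = 0.9748
Put-call parity: C − P = S·e^(−qT) − K·e^(−rT) = 410·0.9836 − 418·0.9748 = 403.2760 − 407.4664 = -4.1904
C = P + (C − P) = 48.85 + (-4.1904) = 44.6596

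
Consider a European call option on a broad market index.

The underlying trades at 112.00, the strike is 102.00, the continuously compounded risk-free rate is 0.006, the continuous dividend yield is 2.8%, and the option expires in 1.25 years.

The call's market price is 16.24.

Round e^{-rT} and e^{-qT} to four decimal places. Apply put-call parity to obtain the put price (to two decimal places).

9.33

exp(−qT) = exp(−0.028·1.25) = 0.9656;  exp(−rT) = exp(−0.006·1.25) = 0.9925
Put-call parity: C − P = S·e^(−qT) − K·e^(−rT) = 112·0.9656 − 102·0.9925 = 108.1472 − 101.2350 = 6.9122
P = C − (C − P) = 16.24 − (6.9122) = 9.3278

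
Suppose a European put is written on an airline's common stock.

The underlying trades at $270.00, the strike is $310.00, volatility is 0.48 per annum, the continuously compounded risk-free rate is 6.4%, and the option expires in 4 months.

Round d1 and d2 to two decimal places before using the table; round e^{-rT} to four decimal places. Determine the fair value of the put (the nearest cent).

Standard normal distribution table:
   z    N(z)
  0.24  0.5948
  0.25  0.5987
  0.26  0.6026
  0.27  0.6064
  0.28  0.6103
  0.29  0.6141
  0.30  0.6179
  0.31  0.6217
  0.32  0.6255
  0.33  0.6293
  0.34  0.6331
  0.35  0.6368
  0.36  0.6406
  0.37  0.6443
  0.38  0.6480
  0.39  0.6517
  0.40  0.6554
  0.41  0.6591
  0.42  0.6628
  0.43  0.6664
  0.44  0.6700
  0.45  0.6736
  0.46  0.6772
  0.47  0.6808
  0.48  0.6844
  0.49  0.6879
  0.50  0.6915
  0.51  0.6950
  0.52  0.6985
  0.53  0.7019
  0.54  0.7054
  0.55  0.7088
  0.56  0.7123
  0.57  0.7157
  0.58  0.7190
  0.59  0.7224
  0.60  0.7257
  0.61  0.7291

$51.37

σ√T = 0.48 × 0.5774 = 0.2771
d₁ = [ln(270/310) + (0.064 + ½·0.48²)·0.3333] / (σ√T) = (-0.1382 + 0.0597) / 0.2771 = -0.2830 ≈ -0.28
d₂ = -0.2830 − 0.2771 = -0.5601 ≈ -0.56
exp(−rT) = exp(−0.064·0.3333) = 0.9789
P = 310·0.9789·N(0.56) − 270·N(0.28) = 310·0.9789·0.7123 − 270·0.6103 = 216.1538 − 164.7810 = 51.3728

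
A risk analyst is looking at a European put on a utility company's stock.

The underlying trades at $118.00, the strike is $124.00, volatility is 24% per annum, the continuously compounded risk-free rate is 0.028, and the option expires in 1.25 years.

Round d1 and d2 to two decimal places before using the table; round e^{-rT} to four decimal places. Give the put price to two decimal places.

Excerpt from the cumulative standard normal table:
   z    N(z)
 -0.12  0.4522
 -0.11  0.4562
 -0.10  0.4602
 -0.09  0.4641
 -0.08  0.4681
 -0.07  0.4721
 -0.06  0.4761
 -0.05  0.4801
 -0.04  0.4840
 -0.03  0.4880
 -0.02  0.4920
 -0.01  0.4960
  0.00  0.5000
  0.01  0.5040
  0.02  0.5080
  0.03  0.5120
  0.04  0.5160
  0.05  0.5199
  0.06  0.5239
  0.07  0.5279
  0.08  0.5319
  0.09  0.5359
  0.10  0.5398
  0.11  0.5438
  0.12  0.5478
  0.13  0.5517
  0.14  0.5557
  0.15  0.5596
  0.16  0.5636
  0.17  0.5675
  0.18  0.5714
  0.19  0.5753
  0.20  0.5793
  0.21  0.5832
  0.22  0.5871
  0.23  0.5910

$13.65

σ√T = 0.24 × 1.1180 = 0.2683
d₁ = [ln(118/124) + (0.028 + 0.24²/2)·1.25] / 0.2683 = [-0.0496 + 0.0710] / 0.2683 = 0.0798 which rounds to 0.08
d₂ = d₁ − σ√T = 0.0798 − 0.2683 = -0.1886 which rounds to -0.19
exp(−rT) = exp(−0.028·1.25) = 0.9656
N(−d₂) = N(0.19) = 0.5753;  N(−d₁) = N(-0.08) = 0.4681
P = 124·0.9656·0.5753 − 118·0.4681 = 68.8832 − 55.2358 = 13.6474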